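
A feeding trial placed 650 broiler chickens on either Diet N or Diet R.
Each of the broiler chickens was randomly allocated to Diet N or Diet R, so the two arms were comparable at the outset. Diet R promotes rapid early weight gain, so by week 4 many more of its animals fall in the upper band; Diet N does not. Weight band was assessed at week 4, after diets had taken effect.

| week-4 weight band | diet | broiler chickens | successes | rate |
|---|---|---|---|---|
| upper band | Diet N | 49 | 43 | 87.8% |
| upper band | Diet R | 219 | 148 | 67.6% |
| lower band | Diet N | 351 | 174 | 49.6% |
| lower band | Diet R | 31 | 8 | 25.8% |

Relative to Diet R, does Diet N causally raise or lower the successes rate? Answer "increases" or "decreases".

decreases

The week-4 weight band-specific comparison favours Diet N throughout, but the pooled figures favour Diet R. The question is whether to condition on week-4 weight band.
Week-4 weight band here is a post-treatment variable shaped by the diet; conditioning on it would introduce bias rather than remove it. The overall comparison is the causal one.
Pooled: Diet N 54.2% vs Diet R 62.4%; Diet R is higher overall.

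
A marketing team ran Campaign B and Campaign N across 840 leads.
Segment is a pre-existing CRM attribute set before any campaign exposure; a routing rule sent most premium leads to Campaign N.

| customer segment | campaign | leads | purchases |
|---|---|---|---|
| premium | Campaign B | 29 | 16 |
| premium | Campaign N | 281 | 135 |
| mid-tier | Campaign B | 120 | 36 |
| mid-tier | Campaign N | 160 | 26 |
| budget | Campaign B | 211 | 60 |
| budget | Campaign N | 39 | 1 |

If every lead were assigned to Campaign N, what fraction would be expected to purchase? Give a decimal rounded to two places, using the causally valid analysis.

Customer segment differs across campaigns for reasons unrelated to any effect of the campaign itself, and it separately predicts the outcome — a classic confounder. We must compare within customer segment levels.
Standardising Campaign N to the population customer segment mix: 0.369·135/281 + 0.333·26/160 + 0.298·1/39 = 0.239.

0.24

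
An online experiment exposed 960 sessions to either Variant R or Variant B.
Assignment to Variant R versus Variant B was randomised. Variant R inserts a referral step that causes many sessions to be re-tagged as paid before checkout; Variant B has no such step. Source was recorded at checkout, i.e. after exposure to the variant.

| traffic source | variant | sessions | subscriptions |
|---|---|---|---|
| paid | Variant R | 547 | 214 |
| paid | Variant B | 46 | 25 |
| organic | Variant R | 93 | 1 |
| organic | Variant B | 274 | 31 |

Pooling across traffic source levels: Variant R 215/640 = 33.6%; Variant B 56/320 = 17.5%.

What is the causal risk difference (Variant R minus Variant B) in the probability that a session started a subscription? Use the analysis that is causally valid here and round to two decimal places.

+0.16

Stratifying would compare variants among sessions the variants themselves sorted into traffic source groups — a form of selection on an intermediate. The unconditioned pooled rates give the total causal effect.
The causal difference is the pooled difference: 0.336 − 0.175 = +0.161.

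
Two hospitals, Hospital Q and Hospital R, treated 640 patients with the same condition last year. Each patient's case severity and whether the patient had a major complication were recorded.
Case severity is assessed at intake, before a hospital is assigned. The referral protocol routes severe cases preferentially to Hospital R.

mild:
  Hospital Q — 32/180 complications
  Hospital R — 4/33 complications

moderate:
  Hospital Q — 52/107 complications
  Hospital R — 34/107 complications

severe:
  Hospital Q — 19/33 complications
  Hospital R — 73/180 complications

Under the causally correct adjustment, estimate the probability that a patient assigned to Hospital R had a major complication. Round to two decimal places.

0.28

The case severity-specific comparison favours Hospital R throughout, but the pooled figures favour Hospital Q. The question is whether to condition on case severity.
Case severity satisfies the back-door criterion: it is not a descendant of the hospital, and it blocks the spurious path from hospital to outcome. Adjusting for it (i.e., using the within-case severity rates) gives the causal effect.
Standardising Hospital R to the population case severity mix: 0.333·4/33 + 0.334·34/107 + 0.333·73/180 = 0.282.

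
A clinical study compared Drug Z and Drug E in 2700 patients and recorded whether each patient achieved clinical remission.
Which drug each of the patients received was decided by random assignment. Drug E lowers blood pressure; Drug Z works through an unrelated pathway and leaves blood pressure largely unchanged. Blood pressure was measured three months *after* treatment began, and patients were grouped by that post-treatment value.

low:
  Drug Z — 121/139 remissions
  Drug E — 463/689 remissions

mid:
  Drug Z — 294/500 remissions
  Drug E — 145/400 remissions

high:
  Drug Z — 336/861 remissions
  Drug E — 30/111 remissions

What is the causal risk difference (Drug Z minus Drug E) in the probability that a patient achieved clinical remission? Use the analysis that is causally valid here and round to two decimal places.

Blood pressure here is a post-treatment variable shaped by the drug; conditioning on it would introduce bias rather than remove it. The overall comparison is the causal one.
The causal difference is the pooled difference: 0.501 − 0.532 = -0.031.

-0.03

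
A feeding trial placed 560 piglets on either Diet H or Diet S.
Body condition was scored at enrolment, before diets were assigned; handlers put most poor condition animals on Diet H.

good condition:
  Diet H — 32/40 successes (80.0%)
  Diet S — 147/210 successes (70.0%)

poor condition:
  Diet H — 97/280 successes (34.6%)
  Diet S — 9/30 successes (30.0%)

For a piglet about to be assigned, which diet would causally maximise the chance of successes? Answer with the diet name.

Diet H

Within every starting body condition level Diet H has the higher rate, yet pooled Diet S does — Simpson's reversal.
Starting body condition is set before the diet has any effect — it is not caused by the diet — and it independently drives the outcome. That makes it a confounder, so the causal comparison is within starting body condition levels.
Within each level — good condition: 80.0% vs 70.0%; poor condition: 34.6% vs 30.0% — Diet H is higher every time.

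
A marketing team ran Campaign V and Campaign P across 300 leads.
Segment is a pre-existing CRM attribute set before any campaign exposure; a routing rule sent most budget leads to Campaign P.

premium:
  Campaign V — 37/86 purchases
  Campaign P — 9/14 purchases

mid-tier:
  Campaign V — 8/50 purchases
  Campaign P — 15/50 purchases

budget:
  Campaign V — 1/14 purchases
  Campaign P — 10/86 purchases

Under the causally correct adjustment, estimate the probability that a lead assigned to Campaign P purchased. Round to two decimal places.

0.35

Customer segment differs across campaigns for reasons unrelated to any effect of the campaign itself, and it separately predicts the outcome — a classic confounder. We must compare within customer segment levels.
Standardising Campaign P to the population customer segment mix: 0.333·9/14 + 0.333·15/50 + 0.333·10/86 = 0.353.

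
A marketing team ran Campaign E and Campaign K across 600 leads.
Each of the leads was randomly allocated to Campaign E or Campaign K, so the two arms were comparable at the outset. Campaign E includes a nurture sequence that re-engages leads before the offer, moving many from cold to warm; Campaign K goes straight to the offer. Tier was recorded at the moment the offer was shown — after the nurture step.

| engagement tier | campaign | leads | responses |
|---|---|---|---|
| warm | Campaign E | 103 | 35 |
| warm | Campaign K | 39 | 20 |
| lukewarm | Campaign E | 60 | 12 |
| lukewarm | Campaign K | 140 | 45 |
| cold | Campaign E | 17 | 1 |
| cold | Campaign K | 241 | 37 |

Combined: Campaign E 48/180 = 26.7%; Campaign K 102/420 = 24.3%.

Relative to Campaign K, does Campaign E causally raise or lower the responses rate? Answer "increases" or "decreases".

increases

Campaign K is higher inside every engagement tier stratum but Campaign E is higher in aggregate. Whether to stratify depends on how engagement tier relates to the campaign.
Stratifying would compare campaigns among leads the campaigns themselves sorted into engagement tier groups — a form of selection on an intermediate. The unconditioned pooled rates give the total causal effect.
Pooled: Campaign E 26.7% vs Campaign K 24.3%; Campaign E is higher overall.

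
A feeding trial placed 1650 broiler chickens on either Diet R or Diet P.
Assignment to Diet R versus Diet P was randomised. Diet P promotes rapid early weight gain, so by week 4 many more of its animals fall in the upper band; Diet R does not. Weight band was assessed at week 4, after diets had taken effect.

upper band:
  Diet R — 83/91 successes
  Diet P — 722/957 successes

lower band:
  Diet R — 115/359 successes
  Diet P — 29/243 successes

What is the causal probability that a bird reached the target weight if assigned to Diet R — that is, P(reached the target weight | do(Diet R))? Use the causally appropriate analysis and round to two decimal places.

Stratifying would compare diets among broiler chickens the diets themselves sorted into week-4 weight band groups — a form of selection on an intermediate. The unconditioned pooled rates give the total causal effect.
So P(outcome | do(Diet R)) is just the pooled rate for Diet R: 198/450 = 0.440.

0.44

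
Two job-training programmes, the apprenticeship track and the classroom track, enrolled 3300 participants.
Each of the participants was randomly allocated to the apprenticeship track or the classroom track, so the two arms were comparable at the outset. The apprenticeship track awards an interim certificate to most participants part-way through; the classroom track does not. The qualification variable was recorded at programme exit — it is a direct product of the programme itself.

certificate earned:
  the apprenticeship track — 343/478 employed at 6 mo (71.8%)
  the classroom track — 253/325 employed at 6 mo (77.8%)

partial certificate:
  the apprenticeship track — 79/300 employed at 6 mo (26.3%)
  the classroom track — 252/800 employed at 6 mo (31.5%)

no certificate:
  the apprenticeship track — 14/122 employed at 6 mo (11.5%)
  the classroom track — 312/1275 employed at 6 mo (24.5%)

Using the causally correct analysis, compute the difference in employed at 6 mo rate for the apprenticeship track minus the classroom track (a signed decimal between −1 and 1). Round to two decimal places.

The stratified and pooled comparisons disagree (the classroom track wins within each qualification attained during the programme; the apprenticeship track wins overall), so the answer turns on the causal role of qualification attained during the programme.
Qualification attained during the programme is downstream of the programme. One should not condition on a consequence of treatment, so the overall rates are the right comparison.
The causal difference is the pooled difference: 0.484 − 0.340 = +0.144.

+0.14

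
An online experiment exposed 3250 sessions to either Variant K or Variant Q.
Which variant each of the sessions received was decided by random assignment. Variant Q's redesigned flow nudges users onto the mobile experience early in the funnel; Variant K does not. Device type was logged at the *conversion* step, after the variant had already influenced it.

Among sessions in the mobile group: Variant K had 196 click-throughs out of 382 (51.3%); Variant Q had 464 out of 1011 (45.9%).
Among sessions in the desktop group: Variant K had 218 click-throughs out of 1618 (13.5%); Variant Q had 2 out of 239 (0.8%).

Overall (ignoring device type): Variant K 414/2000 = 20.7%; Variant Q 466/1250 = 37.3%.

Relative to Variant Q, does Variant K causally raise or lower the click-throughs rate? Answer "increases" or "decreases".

Device type lies on the pathway variant → device type → outcome, so adjusting for it blocks the indirect effect. For the total causal effect of variant, use the unadjusted pooled rates.
Pooled: Variant K 20.7% vs Variant Q 37.3%; Variant Q is higher overall.

decreases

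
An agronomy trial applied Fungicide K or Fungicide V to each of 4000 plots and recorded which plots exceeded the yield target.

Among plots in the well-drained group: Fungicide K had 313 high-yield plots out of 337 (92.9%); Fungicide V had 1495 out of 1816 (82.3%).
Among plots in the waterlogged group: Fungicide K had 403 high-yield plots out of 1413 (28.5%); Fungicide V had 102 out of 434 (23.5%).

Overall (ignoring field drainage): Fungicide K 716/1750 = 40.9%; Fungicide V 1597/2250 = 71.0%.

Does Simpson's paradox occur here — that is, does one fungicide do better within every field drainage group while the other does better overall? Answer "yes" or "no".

yes

Within each field drainage level (well-drained 92.9% vs 82.3%; waterlogged 28.5% vs 23.5%), Fungicide K has the higher rate every time. Pooled: 40.9% vs 71.0% — Fungicide V has the higher rate overall. The two comparisons disagree.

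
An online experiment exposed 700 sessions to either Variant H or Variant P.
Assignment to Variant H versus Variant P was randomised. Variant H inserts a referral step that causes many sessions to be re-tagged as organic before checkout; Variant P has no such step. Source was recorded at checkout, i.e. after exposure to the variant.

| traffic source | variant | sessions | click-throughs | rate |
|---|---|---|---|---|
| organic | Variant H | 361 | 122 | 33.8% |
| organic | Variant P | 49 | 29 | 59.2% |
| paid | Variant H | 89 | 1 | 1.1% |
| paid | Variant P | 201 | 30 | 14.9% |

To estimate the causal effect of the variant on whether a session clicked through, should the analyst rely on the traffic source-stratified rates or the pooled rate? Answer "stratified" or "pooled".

The stratified and pooled comparisons disagree (Variant P wins within each traffic source; Variant H wins overall), so the answer turns on the causal role of traffic source.
Traffic source is recorded after the variant and is itself shifted by it — it sits on the causal path from variant to outcome. Conditioning on a mediator would strip out part of the effect we want; the pooled comparison gives the total causal effect.
Pooled: Variant H 27.3% vs Variant P 23.6%; Variant H is higher overall.

pooled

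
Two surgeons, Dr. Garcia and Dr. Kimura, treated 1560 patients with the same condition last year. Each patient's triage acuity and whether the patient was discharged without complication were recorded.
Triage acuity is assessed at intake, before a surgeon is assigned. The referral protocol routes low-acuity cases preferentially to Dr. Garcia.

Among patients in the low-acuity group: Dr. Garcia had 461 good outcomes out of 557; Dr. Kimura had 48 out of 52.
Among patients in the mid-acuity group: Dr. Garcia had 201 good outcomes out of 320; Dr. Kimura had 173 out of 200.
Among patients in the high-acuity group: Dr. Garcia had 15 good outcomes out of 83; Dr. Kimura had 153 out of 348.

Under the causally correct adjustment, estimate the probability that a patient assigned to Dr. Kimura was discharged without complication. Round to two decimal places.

0.77

The triage acuity-specific comparison favours Dr. Kimura throughout, but the pooled figures favour Dr. Garcia. The question is whether to condition on triage acuity.
Triage acuity satisfies the back-door criterion: it is not a descendant of the surgeon, and it blocks the spurious path from surgeon to outcome. Adjusting for it (i.e., using the within-triage acuity rates) gives the causal effect.
Standardising Dr. Kimura to the population triage acuity mix: 0.390·48/52 + 0.333·173/200 + 0.276·153/348 = 0.770.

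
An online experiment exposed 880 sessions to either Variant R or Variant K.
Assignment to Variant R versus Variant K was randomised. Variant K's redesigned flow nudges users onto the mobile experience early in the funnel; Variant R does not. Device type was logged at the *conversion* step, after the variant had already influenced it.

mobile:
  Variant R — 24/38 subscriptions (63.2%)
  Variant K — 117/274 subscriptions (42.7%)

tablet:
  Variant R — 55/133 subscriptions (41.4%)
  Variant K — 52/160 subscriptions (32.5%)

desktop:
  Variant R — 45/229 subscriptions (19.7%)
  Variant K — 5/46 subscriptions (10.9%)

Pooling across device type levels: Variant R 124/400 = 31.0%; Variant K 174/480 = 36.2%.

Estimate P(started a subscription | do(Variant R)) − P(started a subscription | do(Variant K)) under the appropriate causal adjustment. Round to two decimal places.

The stratified and pooled comparisons disagree (Variant R wins within each device type; Variant K wins overall), so the answer turns on the causal role of device type.
Device type is downstream of the variant. One should not condition on a consequence of treatment, so the overall rates are the right comparison.
The causal difference is the pooled difference: 0.310 − 0.362 = -0.052.

-0.05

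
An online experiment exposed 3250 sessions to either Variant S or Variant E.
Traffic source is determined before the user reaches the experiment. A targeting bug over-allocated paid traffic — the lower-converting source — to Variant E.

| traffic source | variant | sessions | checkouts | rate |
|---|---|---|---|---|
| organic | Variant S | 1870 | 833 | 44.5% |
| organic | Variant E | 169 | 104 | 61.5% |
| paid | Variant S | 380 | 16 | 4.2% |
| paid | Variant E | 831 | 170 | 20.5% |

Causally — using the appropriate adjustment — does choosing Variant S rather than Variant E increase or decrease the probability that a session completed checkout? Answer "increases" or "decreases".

decreases

Traffic source differs across variants for reasons unrelated to any effect of the variant itself, and it separately predicts the outcome — a classic confounder. We must compare within traffic source levels.
Within each level — organic: 44.5% vs 61.5%; paid: 4.2% vs 20.5% — Variant E is higher every time.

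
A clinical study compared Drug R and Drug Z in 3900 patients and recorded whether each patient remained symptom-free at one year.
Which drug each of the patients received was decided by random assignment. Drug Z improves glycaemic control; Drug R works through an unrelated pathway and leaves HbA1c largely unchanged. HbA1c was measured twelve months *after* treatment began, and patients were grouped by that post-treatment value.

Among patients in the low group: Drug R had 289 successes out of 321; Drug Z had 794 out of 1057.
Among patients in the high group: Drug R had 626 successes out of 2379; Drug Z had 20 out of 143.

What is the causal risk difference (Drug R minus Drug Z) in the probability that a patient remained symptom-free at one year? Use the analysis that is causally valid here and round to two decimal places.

Within every HbA1c level Drug R has the higher rate, yet pooled Drug Z does — Simpson's reversal.
HbA1c lies on the pathway drug → HbA1c → outcome, so adjusting for it blocks the indirect effect. For the total causal effect of drug, use the unadjusted pooled rates.
The causal difference is the pooled difference: 0.339 − 0.678 = -0.339.

-0.34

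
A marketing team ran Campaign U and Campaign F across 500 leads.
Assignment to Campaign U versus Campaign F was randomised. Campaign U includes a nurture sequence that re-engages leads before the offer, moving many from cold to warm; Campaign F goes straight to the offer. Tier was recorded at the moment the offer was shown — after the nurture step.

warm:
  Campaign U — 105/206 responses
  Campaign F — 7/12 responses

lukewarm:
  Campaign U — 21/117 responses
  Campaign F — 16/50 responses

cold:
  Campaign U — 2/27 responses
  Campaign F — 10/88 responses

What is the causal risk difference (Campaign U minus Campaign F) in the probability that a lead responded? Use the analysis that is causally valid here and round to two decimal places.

The stratified and pooled comparisons disagree (Campaign F wins within each engagement tier; Campaign U wins overall), so the answer turns on the causal role of engagement tier.
Engagement tier is downstream of the campaign. One should not condition on a consequence of treatment, so the overall rates are the right comparison.
The causal difference is the pooled difference: 0.366 − 0.220 = +0.146.

+0.15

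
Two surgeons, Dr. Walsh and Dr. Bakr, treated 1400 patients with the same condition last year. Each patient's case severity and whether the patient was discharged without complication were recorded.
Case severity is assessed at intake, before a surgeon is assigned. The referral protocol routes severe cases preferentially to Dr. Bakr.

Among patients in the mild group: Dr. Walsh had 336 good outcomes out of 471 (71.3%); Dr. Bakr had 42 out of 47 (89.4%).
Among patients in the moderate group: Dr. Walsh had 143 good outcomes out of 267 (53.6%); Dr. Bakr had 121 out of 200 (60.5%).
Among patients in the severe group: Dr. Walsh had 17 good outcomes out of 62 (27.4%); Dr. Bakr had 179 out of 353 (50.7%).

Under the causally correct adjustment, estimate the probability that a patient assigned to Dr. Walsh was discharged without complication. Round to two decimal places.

Case severity differs across surgeons for reasons unrelated to any effect of the surgeon itself, and it separately predicts the outcome — a classic confounder. We must compare within case severity levels.
Standardising Dr. Walsh to the population case severity mix: 0.370·336/471 + 0.334·143/267 + 0.296·17/62 = 0.524.

0.52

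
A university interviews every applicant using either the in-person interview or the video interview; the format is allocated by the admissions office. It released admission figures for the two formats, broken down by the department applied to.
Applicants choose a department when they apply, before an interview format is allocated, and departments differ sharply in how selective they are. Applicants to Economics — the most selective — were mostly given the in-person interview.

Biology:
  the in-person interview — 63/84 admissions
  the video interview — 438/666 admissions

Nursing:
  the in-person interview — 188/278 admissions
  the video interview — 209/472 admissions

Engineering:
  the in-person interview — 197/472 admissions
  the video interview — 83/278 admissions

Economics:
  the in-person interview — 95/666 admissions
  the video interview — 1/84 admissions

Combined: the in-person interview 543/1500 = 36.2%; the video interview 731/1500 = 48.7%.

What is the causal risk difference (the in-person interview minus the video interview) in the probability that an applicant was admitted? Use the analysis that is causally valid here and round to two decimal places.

+0.14

Within every department level the in-person interview has the higher rate, yet pooled the video interview does — Simpson's reversal.
Department is set before the interview format has any effect — it is not caused by the interview format — and it independently drives the outcome. That makes it a confounder, so the causal comparison is within department levels.
Adjusting over the population distribution of department: 0.250·(0.750−0.658) + 0.250·(0.676−0.443) + 0.250·(0.417−0.299) + 0.250·(0.143−0.012) = +0.144.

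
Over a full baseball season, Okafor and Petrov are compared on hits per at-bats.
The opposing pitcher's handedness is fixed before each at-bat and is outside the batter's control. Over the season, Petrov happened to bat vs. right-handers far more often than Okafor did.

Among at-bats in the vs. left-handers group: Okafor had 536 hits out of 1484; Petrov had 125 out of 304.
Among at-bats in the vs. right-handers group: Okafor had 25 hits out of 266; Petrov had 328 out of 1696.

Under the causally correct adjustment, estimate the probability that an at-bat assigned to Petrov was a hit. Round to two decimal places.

0.30

The pitcher handedness-specific comparison favours Petrov throughout, but the pooled figures favour Okafor. The question is whether to condition on pitcher handedness.
Pitcher handedness differs across players for reasons unrelated to any effect of the player itself, and it separately predicts the outcome — a classic confounder. We must compare within pitcher handedness levels.
Standardising Petrov to the population pitcher handedness mix: 0.477·125/304 + 0.523·328/1696 = 0.297.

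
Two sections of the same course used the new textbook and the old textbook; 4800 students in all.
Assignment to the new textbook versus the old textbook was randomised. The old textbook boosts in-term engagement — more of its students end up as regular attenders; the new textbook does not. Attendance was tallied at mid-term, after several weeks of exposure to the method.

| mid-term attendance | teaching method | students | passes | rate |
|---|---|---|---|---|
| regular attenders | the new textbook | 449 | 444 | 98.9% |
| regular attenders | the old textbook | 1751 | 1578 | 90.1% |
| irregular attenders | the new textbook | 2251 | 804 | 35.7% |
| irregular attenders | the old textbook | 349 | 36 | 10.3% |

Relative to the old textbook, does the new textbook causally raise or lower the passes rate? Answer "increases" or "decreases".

decreases

Mid-term attendance here is a post-treatment variable shaped by the teaching method; conditioning on it would introduce bias rather than remove it. The overall comparison is the causal one.
Pooled: the new textbook 46.2% vs the old textbook 76.9%; the old textbook is higher overall.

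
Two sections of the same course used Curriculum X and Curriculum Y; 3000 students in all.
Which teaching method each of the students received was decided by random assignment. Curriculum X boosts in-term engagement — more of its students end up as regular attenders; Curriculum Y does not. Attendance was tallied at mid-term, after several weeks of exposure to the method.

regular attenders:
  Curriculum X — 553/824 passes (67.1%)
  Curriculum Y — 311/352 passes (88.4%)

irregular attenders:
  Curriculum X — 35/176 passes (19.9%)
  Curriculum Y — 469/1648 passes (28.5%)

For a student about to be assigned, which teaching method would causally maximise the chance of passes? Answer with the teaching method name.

Curriculum X

Mid-term attendance is downstream of the teaching method. One should not condition on a consequence of treatment, so the overall rates are the right comparison.
Pooled: Curriculum X 58.8% vs Curriculum Y 39.0%; Curriculum X is higher overall.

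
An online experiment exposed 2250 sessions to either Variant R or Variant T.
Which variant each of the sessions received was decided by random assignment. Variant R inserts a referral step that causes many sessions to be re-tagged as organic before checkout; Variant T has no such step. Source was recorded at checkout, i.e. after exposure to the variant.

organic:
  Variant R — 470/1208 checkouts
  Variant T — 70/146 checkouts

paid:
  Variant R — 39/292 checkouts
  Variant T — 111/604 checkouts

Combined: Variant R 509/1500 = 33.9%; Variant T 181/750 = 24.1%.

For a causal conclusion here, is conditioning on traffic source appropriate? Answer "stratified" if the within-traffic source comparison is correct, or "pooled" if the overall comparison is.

pooled

The distribution of traffic source is itself part of what the variant does — it is an intermediate outcome. Holding it fixed would remove that part of the effect; the total effect is the pooled difference.
Pooled: Variant R 33.9% vs Variant T 24.1%; Variant R is higher overall.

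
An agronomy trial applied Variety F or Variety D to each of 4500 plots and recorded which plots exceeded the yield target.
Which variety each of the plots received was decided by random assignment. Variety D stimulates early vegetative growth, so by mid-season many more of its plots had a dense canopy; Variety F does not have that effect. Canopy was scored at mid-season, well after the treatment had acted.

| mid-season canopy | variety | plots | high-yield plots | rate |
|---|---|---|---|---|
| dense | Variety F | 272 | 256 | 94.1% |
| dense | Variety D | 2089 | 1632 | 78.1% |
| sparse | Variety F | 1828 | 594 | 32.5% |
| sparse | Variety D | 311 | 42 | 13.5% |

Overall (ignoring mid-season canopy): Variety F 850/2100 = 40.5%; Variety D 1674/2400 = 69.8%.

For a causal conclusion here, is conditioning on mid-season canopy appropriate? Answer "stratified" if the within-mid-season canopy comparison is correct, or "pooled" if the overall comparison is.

Stratifying would compare varietys among plots the varietys themselves sorted into mid-season canopy groups — a form of selection on an intermediate. The unconditioned pooled rates give the total causal effect.
Pooled: Variety F 40.5% vs Variety D 69.8%; Variety D is higher overall.

pooled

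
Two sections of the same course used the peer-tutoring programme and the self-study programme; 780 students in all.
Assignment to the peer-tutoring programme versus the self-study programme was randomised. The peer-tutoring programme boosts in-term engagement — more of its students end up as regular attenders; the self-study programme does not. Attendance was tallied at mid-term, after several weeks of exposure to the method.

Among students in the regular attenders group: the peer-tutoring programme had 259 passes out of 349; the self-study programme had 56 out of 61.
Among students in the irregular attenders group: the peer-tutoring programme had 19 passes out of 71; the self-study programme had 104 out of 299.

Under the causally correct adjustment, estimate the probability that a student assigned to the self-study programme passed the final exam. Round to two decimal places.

0.44

The mid-term attendance-specific comparison favours the self-study programme throughout, but the pooled figures favour the peer-tutoring programme. The question is whether to condition on mid-term attendance.
Because the teaching method influences mid-term attendance, mid-term attendance is a post-treatment mediator, not a confounder. Stratifying on it would bias the estimate; the causal effect is the crude pooled difference.
So P(outcome | do(the self-study programme)) is just the pooled rate for the self-study programme: 160/360 = 0.444.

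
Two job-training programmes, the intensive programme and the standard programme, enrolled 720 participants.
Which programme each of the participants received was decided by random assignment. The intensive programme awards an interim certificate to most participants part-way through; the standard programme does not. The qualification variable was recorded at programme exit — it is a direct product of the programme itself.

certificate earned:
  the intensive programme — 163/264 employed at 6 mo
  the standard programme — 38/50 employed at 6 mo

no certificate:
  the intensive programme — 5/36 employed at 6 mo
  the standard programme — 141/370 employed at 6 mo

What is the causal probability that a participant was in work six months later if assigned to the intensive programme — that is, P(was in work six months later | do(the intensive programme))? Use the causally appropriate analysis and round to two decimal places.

Qualification attained during the programme lies on the pathway programme → qualification attained during the programme → outcome, so adjusting for it blocks the indirect effect. For the total causal effect of programme, use the unadjusted pooled rates.
So P(outcome | do(the intensive programme)) is just the pooled rate for the intensive programme: 168/300 = 0.560.

0.56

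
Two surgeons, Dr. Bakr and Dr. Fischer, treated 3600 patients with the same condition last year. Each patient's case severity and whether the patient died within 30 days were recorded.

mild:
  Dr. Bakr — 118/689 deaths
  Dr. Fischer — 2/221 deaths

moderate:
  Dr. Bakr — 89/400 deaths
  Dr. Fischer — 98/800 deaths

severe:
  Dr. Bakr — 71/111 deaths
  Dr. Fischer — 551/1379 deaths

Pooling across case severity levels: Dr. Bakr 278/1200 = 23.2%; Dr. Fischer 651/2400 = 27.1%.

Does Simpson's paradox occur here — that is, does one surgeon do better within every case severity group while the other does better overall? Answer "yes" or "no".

Within each case severity level (mild 17.1% vs 0.9%; moderate 22.2% vs 12.2%; severe 64.0% vs 40.0%), Dr. Fischer has the lower rate every time. Pooled: 23.2% vs 27.1% — Dr. Bakr has the lower rate overall. The two comparisons disagree.

yes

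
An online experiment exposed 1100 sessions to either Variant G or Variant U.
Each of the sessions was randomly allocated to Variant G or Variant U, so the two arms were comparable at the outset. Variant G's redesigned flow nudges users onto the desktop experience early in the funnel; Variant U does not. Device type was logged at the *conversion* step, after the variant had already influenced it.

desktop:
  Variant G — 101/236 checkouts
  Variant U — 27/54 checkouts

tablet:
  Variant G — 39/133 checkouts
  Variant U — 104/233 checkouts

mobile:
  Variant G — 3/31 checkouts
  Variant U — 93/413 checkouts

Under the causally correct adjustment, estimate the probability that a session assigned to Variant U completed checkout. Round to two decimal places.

0.32

The stratified and pooled comparisons disagree (Variant U wins within each device type; Variant G wins overall), so the answer turns on the causal role of device type.
The distribution of device type is itself part of what the variant does — it is an intermediate outcome. Holding it fixed would remove that part of the effect; the total effect is the pooled difference.
So P(outcome | do(Variant U)) is just the pooled rate for Variant U: 224/700 = 0.320.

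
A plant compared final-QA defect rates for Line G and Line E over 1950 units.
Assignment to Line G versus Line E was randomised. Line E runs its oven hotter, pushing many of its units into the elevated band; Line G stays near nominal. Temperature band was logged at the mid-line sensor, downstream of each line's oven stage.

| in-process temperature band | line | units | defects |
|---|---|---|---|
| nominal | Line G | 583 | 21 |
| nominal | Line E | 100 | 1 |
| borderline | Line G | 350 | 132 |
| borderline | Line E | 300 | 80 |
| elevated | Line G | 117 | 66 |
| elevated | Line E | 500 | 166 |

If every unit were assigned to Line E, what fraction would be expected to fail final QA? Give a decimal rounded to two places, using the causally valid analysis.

The distribution of in-process temperature band is itself part of what the line does — it is an intermediate outcome. Holding it fixed would remove that part of the effect; the total effect is the pooled difference.
So P(outcome | do(Line E)) is just the pooled rate for Line E: 247/900 = 0.274.

0.27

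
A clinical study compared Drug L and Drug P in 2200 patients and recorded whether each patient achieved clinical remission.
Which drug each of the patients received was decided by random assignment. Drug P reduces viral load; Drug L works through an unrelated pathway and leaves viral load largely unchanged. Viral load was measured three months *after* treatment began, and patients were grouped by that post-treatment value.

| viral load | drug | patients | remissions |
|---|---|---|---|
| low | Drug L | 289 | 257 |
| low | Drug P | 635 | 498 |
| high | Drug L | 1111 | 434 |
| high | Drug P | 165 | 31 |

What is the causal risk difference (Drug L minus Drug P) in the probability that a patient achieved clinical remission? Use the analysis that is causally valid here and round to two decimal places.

Viral load lies on the pathway drug → viral load → outcome, so adjusting for it blocks the indirect effect. For the total causal effect of drug, use the unadjusted pooled rates.
The causal difference is the pooled difference: 0.494 − 0.661 = -0.168.

-0.17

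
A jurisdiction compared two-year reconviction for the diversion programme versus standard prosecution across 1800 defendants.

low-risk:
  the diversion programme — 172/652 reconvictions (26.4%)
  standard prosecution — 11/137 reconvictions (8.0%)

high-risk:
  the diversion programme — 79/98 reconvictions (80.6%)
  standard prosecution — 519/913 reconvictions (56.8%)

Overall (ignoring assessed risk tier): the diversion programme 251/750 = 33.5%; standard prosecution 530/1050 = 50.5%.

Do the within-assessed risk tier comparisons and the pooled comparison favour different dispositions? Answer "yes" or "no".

Within each assessed risk tier level (low-risk 26.4% vs 8.0%; high-risk 80.6% vs 56.8%), standard prosecution has the lower rate every time. Pooled: 33.5% vs 50.5% — the diversion programme has the lower rate overall. The two comparisons disagree.

yes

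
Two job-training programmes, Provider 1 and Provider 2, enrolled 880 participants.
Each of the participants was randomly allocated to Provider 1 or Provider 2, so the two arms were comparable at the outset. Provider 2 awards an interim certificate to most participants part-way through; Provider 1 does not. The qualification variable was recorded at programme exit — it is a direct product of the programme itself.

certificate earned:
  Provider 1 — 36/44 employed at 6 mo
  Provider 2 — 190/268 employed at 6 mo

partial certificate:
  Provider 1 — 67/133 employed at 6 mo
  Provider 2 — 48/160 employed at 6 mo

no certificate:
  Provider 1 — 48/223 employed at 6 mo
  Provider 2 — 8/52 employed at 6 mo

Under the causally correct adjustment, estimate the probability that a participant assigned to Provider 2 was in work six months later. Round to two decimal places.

Within every qualification attained during the programme level Provider 1 has the higher rate, yet pooled Provider 2 does — Simpson's reversal.
Qualification attained during the programme is recorded after the programme and is itself shifted by it — it sits on the causal path from programme to outcome. Conditioning on a mediator would strip out part of the effect we want; the pooled comparison gives the total causal effect.
So P(outcome | do(Provider 2)) is just the pooled rate for Provider 2: 246/480 = 0.512.

0.51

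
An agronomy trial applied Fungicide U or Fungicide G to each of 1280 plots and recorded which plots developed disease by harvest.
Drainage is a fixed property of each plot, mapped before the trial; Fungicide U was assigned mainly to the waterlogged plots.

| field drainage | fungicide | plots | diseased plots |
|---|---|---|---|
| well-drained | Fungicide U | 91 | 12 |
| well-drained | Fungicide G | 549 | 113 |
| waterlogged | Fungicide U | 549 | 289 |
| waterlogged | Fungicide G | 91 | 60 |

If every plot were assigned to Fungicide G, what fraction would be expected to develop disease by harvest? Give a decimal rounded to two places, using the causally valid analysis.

Here field drainage is a common cause — it drives both which fungicide a case falls under and the outcome. The crude comparison mixes populations; the stratum-specific rates are the causally relevant ones.
Standardising Fungicide G to the population field drainage mix: 0.500·113/549 + 0.500·60/91 = 0.433.

0.43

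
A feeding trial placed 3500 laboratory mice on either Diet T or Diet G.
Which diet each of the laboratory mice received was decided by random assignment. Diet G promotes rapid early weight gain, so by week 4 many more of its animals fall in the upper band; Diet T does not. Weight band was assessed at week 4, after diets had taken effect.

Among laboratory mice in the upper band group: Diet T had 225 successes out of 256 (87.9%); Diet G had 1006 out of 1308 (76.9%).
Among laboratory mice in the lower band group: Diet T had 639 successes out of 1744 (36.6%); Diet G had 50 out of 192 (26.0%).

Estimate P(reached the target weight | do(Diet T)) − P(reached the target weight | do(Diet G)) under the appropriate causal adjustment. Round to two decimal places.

-0.27

Diet T is higher inside every week-4 weight band stratum but Diet G is higher in aggregate. Whether to stratify depends on how week-4 weight band relates to the diet.
Week-4 weight band lies on the pathway diet → week-4 weight band → outcome, so adjusting for it blocks the indirect effect. For the total causal effect of diet, use the unadjusted pooled rates.
The causal difference is the pooled difference: 0.432 − 0.704 = -0.272.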